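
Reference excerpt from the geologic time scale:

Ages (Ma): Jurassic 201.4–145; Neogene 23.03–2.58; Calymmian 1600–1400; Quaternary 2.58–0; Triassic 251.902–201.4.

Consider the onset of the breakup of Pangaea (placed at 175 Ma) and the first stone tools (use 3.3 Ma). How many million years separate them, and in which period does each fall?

Elapsed time: 175 − 3.3 = 171.7 Myr.
175 Ma lies within 201.4–145 Ma: Jurassic.
3.3 Ma lies within 23.03–2.58 Ma: Neogene.

171.7 million years apart; the first in the Jurassic, the second in the Neogene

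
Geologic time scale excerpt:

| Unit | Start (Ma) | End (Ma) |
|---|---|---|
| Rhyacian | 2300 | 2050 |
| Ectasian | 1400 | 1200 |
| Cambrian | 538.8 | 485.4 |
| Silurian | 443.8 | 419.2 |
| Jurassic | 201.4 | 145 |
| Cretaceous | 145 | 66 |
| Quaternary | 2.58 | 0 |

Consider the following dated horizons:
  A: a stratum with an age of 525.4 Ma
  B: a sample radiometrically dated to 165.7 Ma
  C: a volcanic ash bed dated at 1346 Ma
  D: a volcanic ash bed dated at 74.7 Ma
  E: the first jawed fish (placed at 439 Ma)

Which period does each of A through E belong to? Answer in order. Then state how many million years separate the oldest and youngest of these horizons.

Match each age against the start–end ranges in the excerpt: A = 525.4 Ma → Cambrian (538.8–485.4); B = 165.7 Ma → Jurassic (201.4–145); C = 1346 Ma → Ectasian (1400–1200); D = 74.7 Ma → Cretaceous (145–66); E = 439 Ma → Silurian (443.8–419.2).
The largest age is 1346 Ma and the smallest is 74.7 Ma; their difference is 1271.3 Myr.

A — Cambrian; B — Jurassic; C — Ectasian; D — Cretaceous; E — Silurian; span 1271.3 million years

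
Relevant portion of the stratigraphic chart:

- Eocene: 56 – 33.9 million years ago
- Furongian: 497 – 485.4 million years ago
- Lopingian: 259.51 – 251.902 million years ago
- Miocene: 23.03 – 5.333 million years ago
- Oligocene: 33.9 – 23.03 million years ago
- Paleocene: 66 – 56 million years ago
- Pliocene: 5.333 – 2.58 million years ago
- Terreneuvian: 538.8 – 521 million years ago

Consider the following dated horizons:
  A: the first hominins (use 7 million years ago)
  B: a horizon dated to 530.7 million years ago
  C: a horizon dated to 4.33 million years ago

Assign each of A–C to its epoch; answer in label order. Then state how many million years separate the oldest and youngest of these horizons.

Match each age against the start–end ranges in the excerpt: A = 7 Ma → Miocene (23.03–5.333); B = 530.7 Ma → Terreneuvian (538.8–521); C = 4.33 Ma → Pliocene (5.333–2.58).
The largest age is 530.7 Ma and the smallest is 4.33 Ma; their difference is 526.37 Myr.

A — Miocene; B — Terreneuvian; C — Pliocene; span 526.37 million years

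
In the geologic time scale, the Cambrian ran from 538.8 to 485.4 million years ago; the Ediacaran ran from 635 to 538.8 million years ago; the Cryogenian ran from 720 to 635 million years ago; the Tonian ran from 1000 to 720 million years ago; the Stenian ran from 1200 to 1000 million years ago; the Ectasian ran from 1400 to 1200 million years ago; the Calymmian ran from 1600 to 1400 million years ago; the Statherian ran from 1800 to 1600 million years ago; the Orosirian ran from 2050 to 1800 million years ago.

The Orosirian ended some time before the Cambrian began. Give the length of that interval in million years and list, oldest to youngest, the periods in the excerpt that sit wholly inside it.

1261.2 million years; Statherian, Calymmian, Ectasian, Stenian, Tonian, Cryogenian, Ediacaran

End of Orosirian = 1800 Ma; start of Cambrian = 538.8 Ma.
Gap = 1800 − 538.8 = 1261.2 Myr.
Periods wholly inside 1800–538.8 Ma: Statherian (1800–1600), Calymmian (1600–1400), Ectasian (1400–1200), Stenian (1200–1000), Tonian (1000–720), Cryogenian (720–635), Ediacaran (635–538.8).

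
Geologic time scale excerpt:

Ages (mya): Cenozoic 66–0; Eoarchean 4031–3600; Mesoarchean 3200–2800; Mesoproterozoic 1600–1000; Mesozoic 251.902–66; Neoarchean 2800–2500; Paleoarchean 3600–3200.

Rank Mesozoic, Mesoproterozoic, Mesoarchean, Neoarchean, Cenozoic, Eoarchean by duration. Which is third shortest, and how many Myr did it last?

Start − end for each: Mesozoic 251.902 − 66 = 185.902; Mesoproterozoic 1600 − 1000 = 600; Mesoarchean 3200 − 2800 = 400; Neoarchean 2800 − 2500 = 300; Cenozoic 66 − 0 = 66; Eoarchean 4031 − 3600 = 431.
Ranking these from shortest: Cenozoic < Mesozoic < Neoarchean < Mesoarchean < Eoarchean < Mesoproterozoic.
Position 3 in that ranking is Neoarchean, which lasted 300 Myr.

Neoarchean, 300 million years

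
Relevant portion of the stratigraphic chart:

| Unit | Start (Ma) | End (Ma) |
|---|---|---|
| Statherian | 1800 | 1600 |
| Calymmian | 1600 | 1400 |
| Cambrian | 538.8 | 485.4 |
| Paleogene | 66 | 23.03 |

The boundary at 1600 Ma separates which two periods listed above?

Statherian and Calymmian

The Statherian ends at 1600 Ma and the Calymmian begins at 1600 Ma, so they share that boundary.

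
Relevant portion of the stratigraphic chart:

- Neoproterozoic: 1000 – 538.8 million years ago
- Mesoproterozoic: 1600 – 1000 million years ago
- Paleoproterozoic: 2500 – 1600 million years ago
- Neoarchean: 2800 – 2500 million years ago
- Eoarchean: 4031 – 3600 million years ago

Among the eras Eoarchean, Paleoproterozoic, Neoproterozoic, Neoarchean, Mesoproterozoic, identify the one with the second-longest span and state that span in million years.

Durations: Eoarchean 431; Paleoproterozoic 900; Neoproterozoic 461.2; Neoarchean 300; Mesoproterozoic 600 Myr.
Sorted longest-first: Paleoproterozoic (900), Mesoproterozoic (600), Neoproterozoic (461.2), Eoarchean (431), Neoarchean (300).
The second longest is Mesoproterozoic at 600 Myr.

Mesoproterozoic, 600 million years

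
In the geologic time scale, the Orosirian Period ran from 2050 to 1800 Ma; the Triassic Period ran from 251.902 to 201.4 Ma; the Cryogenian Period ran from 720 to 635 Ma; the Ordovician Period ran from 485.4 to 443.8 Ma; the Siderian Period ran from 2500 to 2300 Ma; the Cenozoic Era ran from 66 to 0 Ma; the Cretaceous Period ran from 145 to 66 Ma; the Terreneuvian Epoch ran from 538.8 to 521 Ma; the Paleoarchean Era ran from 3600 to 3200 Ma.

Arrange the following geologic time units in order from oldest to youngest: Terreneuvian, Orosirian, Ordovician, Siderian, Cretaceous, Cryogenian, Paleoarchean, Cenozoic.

Paleoarchean → Siderian → Orosirian → Cryogenian → Terreneuvian → Ordovician → Cretaceous → Cenozoic

Sorting by start age (descending Ma, since larger Ma = older): Paleoarchean began 3600, Siderian began 2500, Orosirian began 2050, Cryogenian began 720, Terreneuvian began 538.8, Ordovician began 485.4, Cretaceous began 145, Cenozoic began 66.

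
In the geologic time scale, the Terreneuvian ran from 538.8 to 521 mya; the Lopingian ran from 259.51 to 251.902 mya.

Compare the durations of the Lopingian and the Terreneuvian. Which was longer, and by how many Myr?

Terreneuvian, by 10.192 million years

Lopingian: 259.51 − 251.902 = 7.608 Myr.
Terreneuvian: 538.8 − 521 = 17.8 Myr.
Difference: 17.8 − 7.608 = 10.192 Myr, so the Terreneuvian was longer.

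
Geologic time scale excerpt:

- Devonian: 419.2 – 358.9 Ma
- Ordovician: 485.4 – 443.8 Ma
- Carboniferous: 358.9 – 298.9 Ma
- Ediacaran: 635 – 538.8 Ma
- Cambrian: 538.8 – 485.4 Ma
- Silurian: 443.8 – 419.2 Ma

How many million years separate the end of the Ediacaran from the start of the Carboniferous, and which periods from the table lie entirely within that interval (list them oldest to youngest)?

179.9 million years; Cambrian, Ordovician, Silurian, Devonian

End of Ediacaran = 538.8 Ma; start of Carboniferous = 358.9 Ma.
Gap = 538.8 − 358.9 = 179.9 Myr.
Periods wholly inside 538.8–358.9 Ma: Cambrian (538.8–485.4), Ordovician (485.4–443.8), Silurian (443.8–419.2), Devonian (419.2–358.9).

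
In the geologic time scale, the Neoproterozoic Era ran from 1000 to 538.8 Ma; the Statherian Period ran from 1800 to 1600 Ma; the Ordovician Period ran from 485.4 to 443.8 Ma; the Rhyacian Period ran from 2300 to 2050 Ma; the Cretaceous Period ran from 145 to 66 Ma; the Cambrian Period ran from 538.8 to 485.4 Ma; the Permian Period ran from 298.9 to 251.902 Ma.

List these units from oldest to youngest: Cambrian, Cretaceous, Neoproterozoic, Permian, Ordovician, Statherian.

Statherian, then Neoproterozoic, then Cambrian, then Ordovician, then Permian, then Cretaceous

The oldest of these is Statherian (starts 1800 Ma) and the youngest is Cretaceous (ends 66 Ma).
In between, by decreasing start age: Neoproterozoic (1000), Cambrian (538.8), Ordovician (485.4), Permian (298.9).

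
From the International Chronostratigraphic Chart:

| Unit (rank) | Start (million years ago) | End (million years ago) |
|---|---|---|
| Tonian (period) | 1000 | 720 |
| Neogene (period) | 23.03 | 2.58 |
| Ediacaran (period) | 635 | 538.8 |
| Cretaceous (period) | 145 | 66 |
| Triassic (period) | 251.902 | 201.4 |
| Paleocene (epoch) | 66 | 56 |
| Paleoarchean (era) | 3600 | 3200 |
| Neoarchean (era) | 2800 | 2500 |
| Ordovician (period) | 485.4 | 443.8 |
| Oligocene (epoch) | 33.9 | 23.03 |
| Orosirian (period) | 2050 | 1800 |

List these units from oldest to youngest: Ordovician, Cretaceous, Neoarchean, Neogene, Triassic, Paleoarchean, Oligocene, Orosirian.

The oldest of these is Paleoarchean (starts 3600 Ma) and the youngest is Neogene (ends 2.58 Ma).
In between, by decreasing start age: Neoarchean (2800), Orosirian (2050), Ordovician (485.4), Triassic (251.902), Cretaceous (145), Oligocene (33.9).

Paleoarchean, Neoarchean, Orosirian, Ordovician, Triassic, Cretaceous, Oligocene, Neogene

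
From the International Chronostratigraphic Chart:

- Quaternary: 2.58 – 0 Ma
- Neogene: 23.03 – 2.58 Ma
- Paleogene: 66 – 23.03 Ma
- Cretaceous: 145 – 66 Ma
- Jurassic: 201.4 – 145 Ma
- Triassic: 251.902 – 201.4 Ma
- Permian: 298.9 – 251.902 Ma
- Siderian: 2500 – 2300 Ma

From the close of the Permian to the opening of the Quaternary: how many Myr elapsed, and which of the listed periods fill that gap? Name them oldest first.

249.322 million years; Triassic, Jurassic, Cretaceous, Paleogene, Neogene

End of Permian = 251.902 Ma; start of Quaternary = 2.58 Ma.
Gap = 251.902 − 2.58 = 249.322 Myr.
Periods wholly inside 251.902–2.58 Ma: Triassic (251.902–201.4), Jurassic (201.4–145), Cretaceous (145–66), Paleogene (66–23.03), Neogene (23.03–2.58).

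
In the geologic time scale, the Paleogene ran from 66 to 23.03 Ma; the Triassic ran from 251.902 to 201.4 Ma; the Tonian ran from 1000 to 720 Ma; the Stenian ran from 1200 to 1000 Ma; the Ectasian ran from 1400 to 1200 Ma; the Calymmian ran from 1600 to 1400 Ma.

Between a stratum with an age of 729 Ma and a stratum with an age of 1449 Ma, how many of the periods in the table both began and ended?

2

1449 Ma sits inside the Calymmian (1600–1400) and 729 Ma inside the Tonian (1000–720); neither of those is wholly between the two dates.
The listed periods lying completely between them are Ectasian, Stenian — 2 in all.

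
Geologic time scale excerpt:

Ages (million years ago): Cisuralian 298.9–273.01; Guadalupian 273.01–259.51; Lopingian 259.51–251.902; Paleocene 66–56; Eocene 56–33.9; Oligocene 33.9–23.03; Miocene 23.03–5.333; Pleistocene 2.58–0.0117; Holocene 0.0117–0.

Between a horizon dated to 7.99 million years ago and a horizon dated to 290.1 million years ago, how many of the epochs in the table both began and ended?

5

The older date is 290.1 Ma and the younger is 7.99 Ma.
Epochs with start < 290.1 and end > 7.99 Ma: Guadalupian (273.01–259.51), Lopingian (259.51–251.902), Paleocene (66–56), Eocene (56–33.9), Oligocene (33.9–23.03).
That is 5 complete epochs.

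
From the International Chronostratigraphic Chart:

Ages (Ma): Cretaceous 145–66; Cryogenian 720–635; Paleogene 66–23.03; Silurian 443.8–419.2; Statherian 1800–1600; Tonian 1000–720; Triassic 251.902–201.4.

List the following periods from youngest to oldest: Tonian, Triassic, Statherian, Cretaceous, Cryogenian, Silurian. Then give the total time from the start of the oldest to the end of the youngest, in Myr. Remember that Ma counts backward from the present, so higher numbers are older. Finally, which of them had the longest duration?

From the excerpt: Tonian 1000–720; Triassic 251.902–201.4; Statherian 1800–1600; Cretaceous 145–66; Cryogenian 720–635; Silurian 443.8–419.2 (Ma).
Larger Ma is earlier, so the oldest is Statherian and the youngest is Cretaceous; youngest to oldest: Cretaceous, Triassic, Silurian, Cryogenian, Tonian, Statherian.
Oldest start 1800 minus youngest end 66 gives 1734 Myr overall.
Individual lengths (start − end): Silurian 24.6; Cryogenian 85; Statherian 200; Tonian 280; Cretaceous 79; Triassic 50.502. The largest is Tonian at 280 Myr.

Cretaceous → Triassic → Silurian → Cryogenian → Tonian → Statherian; total span 1734 Myr; longest is Tonian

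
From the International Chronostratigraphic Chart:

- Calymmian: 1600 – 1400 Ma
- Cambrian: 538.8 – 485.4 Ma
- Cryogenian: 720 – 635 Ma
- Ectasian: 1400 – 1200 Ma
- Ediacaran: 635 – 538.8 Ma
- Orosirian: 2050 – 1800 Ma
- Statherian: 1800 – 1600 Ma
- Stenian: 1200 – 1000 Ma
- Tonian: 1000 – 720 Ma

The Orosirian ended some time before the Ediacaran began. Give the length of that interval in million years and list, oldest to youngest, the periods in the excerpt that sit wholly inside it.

The Orosirian closes at 1800 Ma and the Ediacaran opens at 635 Ma, so the interval is 1800 − 635 = 1165 Myr.
A period fits inside if it starts at or after 1800 Ma and ends at or before 635 Ma; oldest first that gives Statherian, Calymmian, Ectasian, Stenian, Tonian, Cryogenian.

1165 million years; Statherian, Calymmian, Ectasian, Stenian, Tonian, Cryogenian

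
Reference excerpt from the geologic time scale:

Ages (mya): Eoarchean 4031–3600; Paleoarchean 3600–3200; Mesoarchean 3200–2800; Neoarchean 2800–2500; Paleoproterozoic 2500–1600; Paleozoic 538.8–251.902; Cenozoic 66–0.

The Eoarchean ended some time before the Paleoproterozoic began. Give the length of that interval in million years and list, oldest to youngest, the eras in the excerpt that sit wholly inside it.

End of Eoarchean = 3600 Ma; start of Paleoproterozoic = 2500 Ma.
Gap = 3600 − 2500 = 1100 Myr.
Eras wholly inside 3600–2500 Ma: Paleoarchean (3600–3200), Mesoarchean (3200–2800), Neoarchean (2800–2500).

1100 million years; Paleoarchean, Mesoarchean, Neoarchean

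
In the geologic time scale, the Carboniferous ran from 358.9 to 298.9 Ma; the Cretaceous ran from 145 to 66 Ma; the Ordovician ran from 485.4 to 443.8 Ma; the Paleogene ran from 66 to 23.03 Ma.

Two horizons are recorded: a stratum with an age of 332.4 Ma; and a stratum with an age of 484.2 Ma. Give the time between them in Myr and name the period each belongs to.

Elapsed time: 484.2 − 332.4 = 151.8 Myr.
332.4 Ma lies within 358.9–298.9 Ma: Carboniferous.
484.2 Ma lies within 485.4–443.8 Ma: Ordovician.

151.8 million years apart; the first in the Carboniferous, the second in the Ordovician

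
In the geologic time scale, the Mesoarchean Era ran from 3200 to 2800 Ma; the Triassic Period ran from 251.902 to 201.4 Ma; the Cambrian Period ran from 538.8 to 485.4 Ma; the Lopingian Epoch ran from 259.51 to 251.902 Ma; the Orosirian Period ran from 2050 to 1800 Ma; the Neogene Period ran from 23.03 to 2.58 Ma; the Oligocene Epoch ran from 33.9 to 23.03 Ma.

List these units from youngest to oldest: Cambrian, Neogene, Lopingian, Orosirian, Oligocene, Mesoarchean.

Neogene, Oligocene, Lopingian, Cambrian, Orosirian, Mesoarchean

The oldest of these is Mesoarchean (starts 3200 Ma) and the youngest is Neogene (ends 2.58 Ma).
In between, by decreasing start age: Orosirian (2050), Cambrian (538.8), Lopingian (259.51), Oligocene (33.9).
Listing youngest first means reversing that sequence.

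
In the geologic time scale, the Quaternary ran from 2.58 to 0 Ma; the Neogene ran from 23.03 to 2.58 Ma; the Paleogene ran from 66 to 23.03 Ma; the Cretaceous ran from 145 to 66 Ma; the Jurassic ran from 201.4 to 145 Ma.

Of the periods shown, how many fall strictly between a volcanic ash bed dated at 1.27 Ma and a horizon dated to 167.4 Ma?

167.4 Ma sits inside the Jurassic (201.4–145) and 1.27 Ma inside the Quaternary (2.58–0); neither of those is wholly between the two dates.
The listed periods lying completely between them are Cretaceous, Paleogene, Neogene — 3 in all.

3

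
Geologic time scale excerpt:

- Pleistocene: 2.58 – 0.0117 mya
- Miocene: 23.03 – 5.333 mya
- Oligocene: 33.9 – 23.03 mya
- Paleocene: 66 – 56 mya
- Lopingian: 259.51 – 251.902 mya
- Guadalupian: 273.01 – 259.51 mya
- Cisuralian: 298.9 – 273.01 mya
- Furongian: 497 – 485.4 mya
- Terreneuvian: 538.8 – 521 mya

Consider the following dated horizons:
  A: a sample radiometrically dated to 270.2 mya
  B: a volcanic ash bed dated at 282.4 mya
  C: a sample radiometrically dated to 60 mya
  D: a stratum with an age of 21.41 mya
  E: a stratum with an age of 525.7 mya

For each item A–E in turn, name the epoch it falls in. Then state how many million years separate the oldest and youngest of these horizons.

A: 270.2 Ma lies in 273.01–259.51 Ma, so Guadalupian.
B: 282.4 Ma lies in 298.9–273.01 Ma, so Cisuralian.
C: 60 Ma lies in 66–56 Ma, so Paleocene.
D: 21.41 Ma lies in 23.03–5.333 Ma, so Miocene.
E: 525.7 Ma lies in 538.8–521 Ma, so Terreneuvian.
Oldest = 525.7 Ma, youngest = 21.41 Ma → span 504.29 Myr.

A — Guadalupian; B — Cisuralian; C — Paleocene; D — Miocene; E — Terreneuvian; span 504.29 million years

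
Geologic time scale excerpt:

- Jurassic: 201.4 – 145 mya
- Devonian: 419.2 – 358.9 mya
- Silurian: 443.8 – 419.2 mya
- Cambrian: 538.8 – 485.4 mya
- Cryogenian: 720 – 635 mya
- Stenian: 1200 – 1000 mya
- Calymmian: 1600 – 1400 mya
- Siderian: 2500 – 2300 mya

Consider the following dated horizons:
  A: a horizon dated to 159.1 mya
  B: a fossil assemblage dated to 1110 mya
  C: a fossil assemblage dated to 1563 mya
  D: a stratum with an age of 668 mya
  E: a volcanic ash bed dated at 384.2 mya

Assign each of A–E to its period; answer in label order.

A — Jurassic; B — Stenian; C — Calymmian; D — Cryogenian; E — Devonian

A: 159.1 Ma lies in 201.4–145 Ma, so Jurassic.
B: 1110 Ma lies in 1200–1000 Ma, so Stenian.
C: 1563 Ma lies in 1600–1400 Ma, so Calymmian.
D: 668 Ma lies in 720–635 Ma, so Cryogenian.
E: 384.2 Ma lies in 419.2–358.9 Ma, so Devonian.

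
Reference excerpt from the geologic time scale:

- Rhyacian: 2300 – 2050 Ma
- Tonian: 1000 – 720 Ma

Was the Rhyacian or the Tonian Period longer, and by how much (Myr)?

Tonian, by 30 million years

Rhyacian: 2300 − 2050 = 250 Myr.
Tonian: 1000 − 720 = 280 Myr.
Difference: 280 − 250 = 30 Myr, so the Tonian was longer.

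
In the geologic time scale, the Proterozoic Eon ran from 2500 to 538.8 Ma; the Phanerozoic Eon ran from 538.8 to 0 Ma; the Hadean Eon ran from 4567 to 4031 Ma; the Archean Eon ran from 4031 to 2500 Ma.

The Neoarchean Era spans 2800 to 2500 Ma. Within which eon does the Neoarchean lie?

Archean

The Neoarchean (2800–2500 Ma) lies entirely within 4031–2500 Ma, the Archean Eon.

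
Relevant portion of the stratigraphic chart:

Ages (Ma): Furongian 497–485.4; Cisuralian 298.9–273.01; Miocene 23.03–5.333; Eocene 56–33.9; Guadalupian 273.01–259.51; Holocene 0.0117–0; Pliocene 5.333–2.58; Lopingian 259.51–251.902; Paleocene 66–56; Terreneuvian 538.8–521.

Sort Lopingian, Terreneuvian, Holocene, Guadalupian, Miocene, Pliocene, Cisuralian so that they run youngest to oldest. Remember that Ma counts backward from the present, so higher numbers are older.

Holocene → Pliocene → Miocene → Lopingian → Guadalupian → Cisuralian → Terreneuvian

The oldest of these is Terreneuvian (starts 538.8 Ma) and the youngest is Holocene (ends 0 Ma).
In between, by decreasing start age: Cisuralian (298.9), Guadalupian (273.01), Lopingian (259.51), Miocene (23.03), Pliocene (5.333).
Listing youngest first means reversing that sequence.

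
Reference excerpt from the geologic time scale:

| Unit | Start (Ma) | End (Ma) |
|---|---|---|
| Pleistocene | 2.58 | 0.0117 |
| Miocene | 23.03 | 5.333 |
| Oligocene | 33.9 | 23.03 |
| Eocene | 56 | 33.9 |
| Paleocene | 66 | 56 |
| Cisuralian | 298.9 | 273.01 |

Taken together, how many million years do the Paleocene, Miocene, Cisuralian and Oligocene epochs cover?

64.457 million years

Duration is start − end for each: (66 − 56) + (23.03 − 5.333) + (298.9 − 273.01) + (33.9 − 23.03).
That is 10 + 17.697 + 25.89 + 10.87, which totals 64.457 million years.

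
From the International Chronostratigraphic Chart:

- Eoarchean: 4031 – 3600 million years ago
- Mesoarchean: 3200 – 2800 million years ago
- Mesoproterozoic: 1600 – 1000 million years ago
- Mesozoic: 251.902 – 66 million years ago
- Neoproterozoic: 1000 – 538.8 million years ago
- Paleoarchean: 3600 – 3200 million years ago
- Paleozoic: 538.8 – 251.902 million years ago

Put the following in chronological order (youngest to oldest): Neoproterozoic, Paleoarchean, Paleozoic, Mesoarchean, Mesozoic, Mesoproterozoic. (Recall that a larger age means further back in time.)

Read off each span (Ma): Neoproterozoic 1000–538.8; Paleoarchean 3600–3200; Paleozoic 538.8–251.902; Mesoarchean 3200–2800; Mesozoic 251.902–66; Mesoproterozoic 1600–1000.
Larger Ma is older, so oldest→youngest is Paleoarchean, Mesoarchean, Mesoproterozoic, Neoproterozoic, Paleozoic, Mesozoic; reverse it for youngest→oldest.

Mesozoic, Paleozoic, Neoproterozoic, Mesoproterozoic, Mesoarchean, Paleoarchean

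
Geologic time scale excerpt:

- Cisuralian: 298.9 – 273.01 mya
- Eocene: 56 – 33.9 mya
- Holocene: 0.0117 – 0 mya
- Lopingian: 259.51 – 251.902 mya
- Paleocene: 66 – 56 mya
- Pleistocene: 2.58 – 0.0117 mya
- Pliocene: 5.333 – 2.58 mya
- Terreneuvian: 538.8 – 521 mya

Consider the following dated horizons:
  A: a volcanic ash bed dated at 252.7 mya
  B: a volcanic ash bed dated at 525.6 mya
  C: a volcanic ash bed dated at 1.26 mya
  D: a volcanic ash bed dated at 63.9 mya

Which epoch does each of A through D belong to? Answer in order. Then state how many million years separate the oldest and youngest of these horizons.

A — Lopingian; B — Terreneuvian; C — Pleistocene; D — Paleocene; span 524.34 million years

Match each age against the start–end ranges in the excerpt: A = 252.7 Ma → Lopingian (259.51–251.902); B = 525.6 Ma → Terreneuvian (538.8–521); C = 1.26 Ma → Pleistocene (2.58–0.0117); D = 63.9 Ma → Paleocene (66–56).
The largest age is 525.6 Ma and the smallest is 1.26 Ma; their difference is 524.34 Myr.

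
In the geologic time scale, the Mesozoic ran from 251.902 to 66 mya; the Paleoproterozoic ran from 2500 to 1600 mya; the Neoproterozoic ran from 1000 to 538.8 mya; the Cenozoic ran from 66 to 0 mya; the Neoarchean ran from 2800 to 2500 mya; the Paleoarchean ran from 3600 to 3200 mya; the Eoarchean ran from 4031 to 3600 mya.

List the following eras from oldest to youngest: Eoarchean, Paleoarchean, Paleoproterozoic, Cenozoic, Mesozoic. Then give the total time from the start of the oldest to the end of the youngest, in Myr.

Eoarchean, Paleoarchean, Paleoproterozoic, Mesozoic, Cenozoic; total span 4031 Myr

From the excerpt: Eoarchean 4031–3600; Paleoarchean 3600–3200; Paleoproterozoic 2500–1600; Cenozoic 66–0; Mesozoic 251.902–66 (Ma).
Larger Ma is earlier, so the oldest is Eoarchean and the youngest is Cenozoic; oldest to youngest: Eoarchean, Paleoarchean, Paleoproterozoic, Mesozoic, Cenozoic.
Oldest start 4031 minus youngest end 0 gives 4031 Myr overall.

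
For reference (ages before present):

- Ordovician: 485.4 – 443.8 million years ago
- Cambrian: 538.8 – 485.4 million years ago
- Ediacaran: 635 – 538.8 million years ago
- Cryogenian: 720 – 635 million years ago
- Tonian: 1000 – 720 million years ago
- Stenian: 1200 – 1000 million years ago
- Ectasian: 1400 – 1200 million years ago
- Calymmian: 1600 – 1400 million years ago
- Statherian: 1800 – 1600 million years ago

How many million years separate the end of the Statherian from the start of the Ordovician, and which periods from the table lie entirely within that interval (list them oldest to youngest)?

1114.6 million years; Calymmian, Ectasian, Stenian, Tonian, Cryogenian, Ediacaran, Cambrian

End of Statherian = 1600 Ma; start of Ordovician = 485.4 Ma.
Gap = 1600 − 485.4 = 1114.6 Myr.
Periods wholly inside 1600–485.4 Ma: Calymmian (1600–1400), Ectasian (1400–1200), Stenian (1200–1000), Tonian (1000–720), Cryogenian (720–635), Ediacaran (635–538.8), Cambrian (538.8–485.4).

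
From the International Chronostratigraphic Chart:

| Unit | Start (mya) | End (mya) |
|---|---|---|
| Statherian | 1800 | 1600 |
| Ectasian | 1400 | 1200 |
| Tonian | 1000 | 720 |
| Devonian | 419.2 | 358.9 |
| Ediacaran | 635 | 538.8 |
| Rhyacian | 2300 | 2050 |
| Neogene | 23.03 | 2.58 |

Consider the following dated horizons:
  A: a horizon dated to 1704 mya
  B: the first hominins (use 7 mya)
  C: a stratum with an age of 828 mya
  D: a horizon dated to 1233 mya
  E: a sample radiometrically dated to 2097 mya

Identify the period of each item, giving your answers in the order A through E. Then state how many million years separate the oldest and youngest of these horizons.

A — Statherian; B — Neogene; C — Tonian; D — Ectasian; E — Rhyacian; span 2090 million years

A: 1704 Ma lies in 1800–1600 Ma, so Statherian.
B: 7 Ma lies in 23.03–2.58 Ma, so Neogene.
C: 828 Ma lies in 1000–720 Ma, so Tonian.
D: 1233 Ma lies in 1400–1200 Ma, so Ectasian.
E: 2097 Ma lies in 2300–2050 Ma, so Rhyacian.
Oldest = 2097 Ma, youngest = 7 Ma → span 2090 Myr.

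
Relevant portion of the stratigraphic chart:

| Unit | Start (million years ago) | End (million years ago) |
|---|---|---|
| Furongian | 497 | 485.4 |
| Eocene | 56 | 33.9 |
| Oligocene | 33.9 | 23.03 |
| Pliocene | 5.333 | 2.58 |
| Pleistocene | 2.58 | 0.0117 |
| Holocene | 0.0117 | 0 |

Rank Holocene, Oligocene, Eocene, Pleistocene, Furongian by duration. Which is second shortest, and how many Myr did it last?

Pleistocene, 2.5683 million years

Durations: Holocene 0.0117; Oligocene 10.87; Eocene 22.1; Pleistocene 2.5683; Furongian 11.6 Myr.
Sorted shortest-first: Holocene (0.0117), Pleistocene (2.5683), Oligocene (10.87), Furongian (11.6), Eocene (22.1).
The second shortest is Pleistocene at 2.5683 Myr.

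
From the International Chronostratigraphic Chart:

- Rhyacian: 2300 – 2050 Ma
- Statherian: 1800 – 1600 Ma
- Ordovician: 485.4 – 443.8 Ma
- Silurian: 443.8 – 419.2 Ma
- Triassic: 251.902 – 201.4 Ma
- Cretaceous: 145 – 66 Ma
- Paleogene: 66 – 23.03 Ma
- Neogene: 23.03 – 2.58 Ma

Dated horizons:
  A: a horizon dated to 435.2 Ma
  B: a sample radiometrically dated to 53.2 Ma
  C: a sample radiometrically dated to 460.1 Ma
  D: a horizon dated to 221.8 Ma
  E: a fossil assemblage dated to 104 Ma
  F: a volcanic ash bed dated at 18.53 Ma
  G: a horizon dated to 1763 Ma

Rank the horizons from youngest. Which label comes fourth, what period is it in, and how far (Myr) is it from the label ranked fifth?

Sorted youngest-first by Ma: F (18.53), B (53.2), E (104), D (221.8), A (435.2), C (460.1), G (1763).
The fourth youngest is D at 221.8 Ma, which lies in 251.902–201.4 Ma: the Triassic.
The fifth youngest is A at 435.2 Ma; separation = |221.8 − 435.2| = 213.4 Myr.

D, in the Triassic; 213.4 million years to A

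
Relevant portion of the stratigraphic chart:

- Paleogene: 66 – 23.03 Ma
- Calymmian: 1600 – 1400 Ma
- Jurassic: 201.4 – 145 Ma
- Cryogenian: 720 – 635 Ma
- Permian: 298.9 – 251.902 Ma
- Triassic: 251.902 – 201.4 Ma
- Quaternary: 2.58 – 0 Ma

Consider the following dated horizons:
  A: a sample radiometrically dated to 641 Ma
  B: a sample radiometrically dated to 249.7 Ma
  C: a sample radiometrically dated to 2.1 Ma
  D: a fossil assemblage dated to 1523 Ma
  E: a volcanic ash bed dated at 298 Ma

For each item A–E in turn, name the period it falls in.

A — Cryogenian; B — Triassic; C — Quaternary; D — Calymmian; E — Permian

Match each age against the start–end ranges in the excerpt: A = 641 Ma → Cryogenian (720–635); B = 249.7 Ma → Triassic (251.902–201.4); C = 2.1 Ma → Quaternary (2.58–0); D = 1523 Ma → Calymmian (1600–1400); E = 298 Ma → Permian (298.9–251.902).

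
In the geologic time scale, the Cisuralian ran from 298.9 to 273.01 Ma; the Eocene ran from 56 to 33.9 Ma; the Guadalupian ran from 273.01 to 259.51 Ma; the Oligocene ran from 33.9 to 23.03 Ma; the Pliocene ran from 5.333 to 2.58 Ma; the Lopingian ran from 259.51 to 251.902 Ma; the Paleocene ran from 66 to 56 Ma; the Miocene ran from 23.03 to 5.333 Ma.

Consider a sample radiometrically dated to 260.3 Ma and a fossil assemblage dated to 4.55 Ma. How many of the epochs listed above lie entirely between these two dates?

5

260.3 Ma sits inside the Guadalupian (273.01–259.51) and 4.55 Ma inside the Pliocene (5.333–2.58); neither of those is wholly between the two dates.
The listed epochs lying completely between them are Lopingian, Paleocene, Eocene, Oligocene, Miocene — 5 in all.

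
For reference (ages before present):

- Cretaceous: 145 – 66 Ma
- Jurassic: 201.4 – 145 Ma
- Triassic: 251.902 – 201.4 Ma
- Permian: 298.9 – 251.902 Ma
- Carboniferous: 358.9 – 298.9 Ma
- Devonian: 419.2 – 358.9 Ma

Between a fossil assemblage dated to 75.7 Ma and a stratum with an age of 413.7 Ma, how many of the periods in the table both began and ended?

413.7 Ma sits inside the Devonian (419.2–358.9) and 75.7 Ma inside the Cretaceous (145–66); neither of those is wholly between the two dates.
The listed periods lying completely between them are Carboniferous, Permian, Triassic, Jurassic — 4 in all.

4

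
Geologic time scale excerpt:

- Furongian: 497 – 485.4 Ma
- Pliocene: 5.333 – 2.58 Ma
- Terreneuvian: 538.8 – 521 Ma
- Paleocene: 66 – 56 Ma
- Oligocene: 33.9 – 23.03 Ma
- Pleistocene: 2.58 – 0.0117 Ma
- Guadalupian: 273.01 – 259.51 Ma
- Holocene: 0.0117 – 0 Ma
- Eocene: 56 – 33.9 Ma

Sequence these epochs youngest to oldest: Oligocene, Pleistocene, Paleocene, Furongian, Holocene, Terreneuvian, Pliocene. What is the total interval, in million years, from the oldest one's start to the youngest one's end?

Holocene, Pleistocene, Pliocene, Oligocene, Paleocene, Furongian, Terreneuvian; total span 538.8 Myr

From the excerpt: Oligocene 33.9–23.03; Pleistocene 2.58–0.0117; Paleocene 66–56; Furongian 497–485.4; Holocene 0.0117–0; Terreneuvian 538.8–521; Pliocene 5.333–2.58 (Ma).
Larger Ma is earlier, so the oldest is Terreneuvian and the youngest is Holocene; youngest to oldest: Holocene, Pleistocene, Pliocene, Oligocene, Paleocene, Furongian, Terreneuvian.
Oldest start 538.8 minus youngest end 0 gives 538.8 Myr overall.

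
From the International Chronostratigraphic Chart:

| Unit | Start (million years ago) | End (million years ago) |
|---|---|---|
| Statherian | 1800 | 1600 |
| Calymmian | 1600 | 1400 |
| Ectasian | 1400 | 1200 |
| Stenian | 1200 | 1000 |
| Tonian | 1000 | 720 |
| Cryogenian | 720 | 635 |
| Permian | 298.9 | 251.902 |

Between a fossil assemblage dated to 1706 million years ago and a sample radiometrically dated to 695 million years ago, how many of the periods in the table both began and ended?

The older date is 1706 Ma and the younger is 695 Ma.
Periods with start < 1706 and end > 695 Ma: Calymmian (1600–1400), Ectasian (1400–1200), Stenian (1200–1000), Tonian (1000–720).
That is 4 complete periods.

4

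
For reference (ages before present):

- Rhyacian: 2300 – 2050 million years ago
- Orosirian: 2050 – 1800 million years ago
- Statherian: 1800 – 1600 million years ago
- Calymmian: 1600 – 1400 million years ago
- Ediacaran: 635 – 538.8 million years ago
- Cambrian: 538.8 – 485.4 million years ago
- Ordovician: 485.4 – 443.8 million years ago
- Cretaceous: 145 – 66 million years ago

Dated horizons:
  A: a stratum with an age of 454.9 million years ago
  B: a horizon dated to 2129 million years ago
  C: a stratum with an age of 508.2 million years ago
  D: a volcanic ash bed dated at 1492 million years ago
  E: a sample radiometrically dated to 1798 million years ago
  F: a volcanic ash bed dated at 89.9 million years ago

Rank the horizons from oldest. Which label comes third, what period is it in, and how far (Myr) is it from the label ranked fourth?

Sorted oldest-first by Ma: B (2129), E (1798), D (1492), C (508.2), A (454.9), F (89.9).
The third oldest is D at 1492 Ma, which lies in 1600–1400 Ma: the Calymmian.
The fourth oldest is C at 508.2 Ma; separation = |1492 − 508.2| = 983.8 Myr.

D, in the Calymmian; 983.8 million years to C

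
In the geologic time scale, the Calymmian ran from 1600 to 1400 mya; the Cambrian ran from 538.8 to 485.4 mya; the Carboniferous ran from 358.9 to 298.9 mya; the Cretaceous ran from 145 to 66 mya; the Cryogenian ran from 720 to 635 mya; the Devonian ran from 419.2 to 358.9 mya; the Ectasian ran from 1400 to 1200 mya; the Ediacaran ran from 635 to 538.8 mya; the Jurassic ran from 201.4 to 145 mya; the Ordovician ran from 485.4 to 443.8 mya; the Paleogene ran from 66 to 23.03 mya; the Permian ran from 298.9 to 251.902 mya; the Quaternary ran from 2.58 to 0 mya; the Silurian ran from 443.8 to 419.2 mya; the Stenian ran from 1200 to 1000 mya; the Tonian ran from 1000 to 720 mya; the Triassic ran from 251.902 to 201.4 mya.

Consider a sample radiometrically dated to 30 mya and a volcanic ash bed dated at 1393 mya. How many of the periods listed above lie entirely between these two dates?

1393 Ma sits inside the Ectasian (1400–1200) and 30 Ma inside the Paleogene (66–23.03); neither of those is wholly between the two dates.
The listed periods lying completely between them are Stenian, Tonian, Cryogenian, Ediacaran, Cambrian, Ordovician, Silurian, Devonian, Carboniferous, Permian, Triassic, Jurassic, Cretaceous — 13 in all.

13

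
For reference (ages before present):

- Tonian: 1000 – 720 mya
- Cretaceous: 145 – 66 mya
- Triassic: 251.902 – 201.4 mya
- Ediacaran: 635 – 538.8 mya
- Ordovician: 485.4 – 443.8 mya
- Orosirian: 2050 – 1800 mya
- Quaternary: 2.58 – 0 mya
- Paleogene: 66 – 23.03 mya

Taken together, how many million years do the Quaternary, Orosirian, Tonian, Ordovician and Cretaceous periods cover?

653.18 million years

Duration is start − end for each: (2.58 − 0) + (2050 − 1800) + (1000 − 720) + (485.4 − 443.8) + (145 − 66).
That is 2.58 + 250 + 280 + 41.6 + 79, which totals 653.18 million years.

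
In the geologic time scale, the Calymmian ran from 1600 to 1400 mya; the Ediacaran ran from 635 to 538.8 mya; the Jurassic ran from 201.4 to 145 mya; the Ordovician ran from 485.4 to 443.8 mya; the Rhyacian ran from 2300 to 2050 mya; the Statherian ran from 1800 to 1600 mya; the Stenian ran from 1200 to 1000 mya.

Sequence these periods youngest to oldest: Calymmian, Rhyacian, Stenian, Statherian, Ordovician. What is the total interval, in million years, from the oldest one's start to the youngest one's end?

Start ages (Ma): Rhyacian 2300, Statherian 1800, Calymmian 1600, Stenian 1200, Ordovician 485.4.
Ordered youngest to oldest: Ordovician, Stenian, Calymmian, Statherian, Rhyacian.
Span = 2300 − 443.8 = 1856.2 Myr.

Ordovician, Stenian, Calymmian, Statherian, Rhyacian; total span 1856.2 Myr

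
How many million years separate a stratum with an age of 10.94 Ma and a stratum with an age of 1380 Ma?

1380 − 10.94 = 1369.06 million years.

1369.06 million years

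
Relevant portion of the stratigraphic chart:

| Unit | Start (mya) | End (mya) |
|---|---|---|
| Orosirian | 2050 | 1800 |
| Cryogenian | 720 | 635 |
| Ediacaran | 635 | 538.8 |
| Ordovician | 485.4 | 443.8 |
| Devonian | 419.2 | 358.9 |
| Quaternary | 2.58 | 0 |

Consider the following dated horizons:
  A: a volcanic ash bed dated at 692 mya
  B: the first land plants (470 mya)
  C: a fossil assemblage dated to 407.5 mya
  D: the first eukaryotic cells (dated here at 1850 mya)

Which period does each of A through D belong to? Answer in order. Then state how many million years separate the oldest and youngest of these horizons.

A — Cryogenian; B — Ordovician; C — Devonian; D — Orosirian; span 1442.5 million years

A: 692 Ma lies in 720–635 Ma, so Cryogenian.
B: 470 Ma lies in 485.4–443.8 Ma, so Ordovician.
C: 407.5 Ma lies in 419.2–358.9 Ma, so Devonian.
D: 1850 Ma lies in 2050–1800 Ma, so Orosirian.
Oldest = 1850 Ma, youngest = 407.5 Ma → span 1442.5 Myr.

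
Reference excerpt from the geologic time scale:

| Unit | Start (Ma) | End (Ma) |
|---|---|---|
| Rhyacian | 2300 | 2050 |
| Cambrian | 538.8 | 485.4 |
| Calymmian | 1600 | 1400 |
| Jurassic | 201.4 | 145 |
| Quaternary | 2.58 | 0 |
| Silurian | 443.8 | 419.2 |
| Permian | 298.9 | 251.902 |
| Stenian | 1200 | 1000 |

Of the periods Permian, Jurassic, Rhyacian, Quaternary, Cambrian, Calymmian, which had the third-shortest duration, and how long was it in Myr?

Durations: Permian 46.998; Jurassic 56.4; Rhyacian 250; Quaternary 2.58; Cambrian 53.4; Calymmian 200 Myr.
Sorted shortest-first: Quaternary (2.58), Permian (46.998), Cambrian (53.4), Jurassic (56.4), Calymmian (200), Rhyacian (250).
The third shortest is Cambrian at 53.4 Myr.

Cambrian, 53.4 million years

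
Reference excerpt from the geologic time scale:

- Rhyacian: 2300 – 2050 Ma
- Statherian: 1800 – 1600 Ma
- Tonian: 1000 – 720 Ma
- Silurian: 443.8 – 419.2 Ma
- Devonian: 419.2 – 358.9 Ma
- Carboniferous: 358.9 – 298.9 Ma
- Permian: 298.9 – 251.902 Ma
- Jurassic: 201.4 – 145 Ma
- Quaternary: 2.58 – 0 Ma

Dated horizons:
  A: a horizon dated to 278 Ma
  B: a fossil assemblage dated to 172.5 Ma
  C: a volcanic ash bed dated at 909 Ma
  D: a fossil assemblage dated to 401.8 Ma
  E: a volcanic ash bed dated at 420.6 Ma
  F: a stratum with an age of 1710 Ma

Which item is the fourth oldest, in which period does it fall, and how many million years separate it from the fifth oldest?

Larger Ma means older, so oldest first: F 1710 > C 909 > E 420.6 > D 401.8 > A 278 > B 172.5.
Counting 4 along gives D (401.8 Ma); the excerpt puts that inside the Devonian, 419.2–358.9 Ma.
Next in line is A (278 Ma), and 401.8 − 278 = 123.8 Myr.

D, in the Devonian; 123.8 million years to A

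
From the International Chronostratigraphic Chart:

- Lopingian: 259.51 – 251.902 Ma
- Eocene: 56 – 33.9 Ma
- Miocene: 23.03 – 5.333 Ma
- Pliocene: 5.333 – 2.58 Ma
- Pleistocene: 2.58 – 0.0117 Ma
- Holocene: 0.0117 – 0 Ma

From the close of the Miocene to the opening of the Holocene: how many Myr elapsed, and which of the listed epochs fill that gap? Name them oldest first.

End of Miocene = 5.333 Ma; start of Holocene = 0.0117 Ma.
Gap = 5.333 − 0.0117 = 5.3213 Myr.
Epochs wholly inside 5.333–0.0117 Ma: Pliocene (5.333–2.58), Pleistocene (2.58–0.0117).

5.3213 million years; Pliocene, Pleistocene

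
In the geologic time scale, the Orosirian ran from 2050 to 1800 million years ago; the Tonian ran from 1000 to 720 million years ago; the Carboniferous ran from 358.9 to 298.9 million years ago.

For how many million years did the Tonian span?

1000 − 720 = 280 million years.

280 million years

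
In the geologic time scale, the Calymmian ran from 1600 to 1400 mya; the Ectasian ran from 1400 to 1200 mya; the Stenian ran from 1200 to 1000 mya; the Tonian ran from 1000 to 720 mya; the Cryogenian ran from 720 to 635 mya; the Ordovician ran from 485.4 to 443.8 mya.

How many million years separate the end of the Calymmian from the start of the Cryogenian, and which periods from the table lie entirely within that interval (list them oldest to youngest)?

End of Calymmian = 1400 Ma; start of Cryogenian = 720 Ma.
Gap = 1400 − 720 = 680 Myr.
Periods wholly inside 1400–720 Ma: Ectasian (1400–1200), Stenian (1200–1000), Tonian (1000–720).

680 million years; Ectasian, Stenian, Tonian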